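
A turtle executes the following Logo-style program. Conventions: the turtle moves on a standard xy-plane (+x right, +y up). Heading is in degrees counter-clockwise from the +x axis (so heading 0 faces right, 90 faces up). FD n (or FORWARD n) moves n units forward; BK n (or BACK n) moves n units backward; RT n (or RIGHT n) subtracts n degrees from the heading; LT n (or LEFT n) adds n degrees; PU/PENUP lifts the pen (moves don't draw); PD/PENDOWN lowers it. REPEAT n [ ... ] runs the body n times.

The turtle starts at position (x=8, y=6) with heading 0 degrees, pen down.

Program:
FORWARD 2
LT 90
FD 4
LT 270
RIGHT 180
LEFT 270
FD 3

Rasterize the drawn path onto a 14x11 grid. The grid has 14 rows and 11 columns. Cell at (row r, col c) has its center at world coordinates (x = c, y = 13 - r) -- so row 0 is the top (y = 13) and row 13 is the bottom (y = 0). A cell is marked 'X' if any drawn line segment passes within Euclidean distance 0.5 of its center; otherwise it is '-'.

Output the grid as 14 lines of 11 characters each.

Segment 0: (8,6) -> (10,6)
Segment 1: (10,6) -> (10,10)
Segment 2: (10,10) -> (10,13)

Answer: ----------X
----------X
----------X
----------X
----------X
----------X
----------X
--------XXX
-----------
-----------
-----------
-----------
-----------
-----------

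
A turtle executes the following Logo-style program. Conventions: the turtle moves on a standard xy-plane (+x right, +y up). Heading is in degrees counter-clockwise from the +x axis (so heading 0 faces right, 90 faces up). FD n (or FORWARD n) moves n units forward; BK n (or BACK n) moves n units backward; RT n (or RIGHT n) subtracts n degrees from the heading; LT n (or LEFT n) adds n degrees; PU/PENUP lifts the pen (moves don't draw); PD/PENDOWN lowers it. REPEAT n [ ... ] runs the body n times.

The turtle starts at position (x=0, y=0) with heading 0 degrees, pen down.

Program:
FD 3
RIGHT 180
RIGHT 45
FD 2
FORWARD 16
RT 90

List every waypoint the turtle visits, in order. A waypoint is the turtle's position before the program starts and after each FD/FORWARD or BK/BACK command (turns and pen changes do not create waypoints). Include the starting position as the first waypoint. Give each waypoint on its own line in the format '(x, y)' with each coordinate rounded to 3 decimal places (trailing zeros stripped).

Executing turtle program step by step:
Start: pos=(0,0), heading=0, pen down
FD 3: (0,0) -> (3,0) [heading=0, draw]
RT 180: heading 0 -> 180
RT 45: heading 180 -> 135
FD 2: (3,0) -> (1.586,1.414) [heading=135, draw]
FD 16: (1.586,1.414) -> (-9.728,12.728) [heading=135, draw]
RT 90: heading 135 -> 45
Final: pos=(-9.728,12.728), heading=45, 3 segment(s) drawn
Waypoints (4 total):
(0, 0)
(3, 0)
(1.586, 1.414)
(-9.728, 12.728)

Answer: (0, 0)
(3, 0)
(1.586, 1.414)
(-9.728, 12.728)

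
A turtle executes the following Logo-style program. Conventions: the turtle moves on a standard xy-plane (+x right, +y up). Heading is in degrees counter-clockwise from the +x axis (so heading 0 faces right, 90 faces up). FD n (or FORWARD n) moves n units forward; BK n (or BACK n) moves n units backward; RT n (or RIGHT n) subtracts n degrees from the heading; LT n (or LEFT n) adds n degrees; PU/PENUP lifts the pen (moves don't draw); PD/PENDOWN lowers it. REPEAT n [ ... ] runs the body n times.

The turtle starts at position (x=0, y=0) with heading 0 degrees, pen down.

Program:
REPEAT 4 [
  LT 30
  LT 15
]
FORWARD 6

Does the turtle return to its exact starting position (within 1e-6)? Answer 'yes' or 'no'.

Executing turtle program step by step:
Start: pos=(0,0), heading=0, pen down
REPEAT 4 [
  -- iteration 1/4 --
  LT 30: heading 0 -> 30
  LT 15: heading 30 -> 45
  -- iteration 2/4 --
  LT 30: heading 45 -> 75
  LT 15: heading 75 -> 90
  -- iteration 3/4 --
  LT 30: heading 90 -> 120
  LT 15: heading 120 -> 135
  -- iteration 4/4 --
  LT 30: heading 135 -> 165
  LT 15: heading 165 -> 180
]
FD 6: (0,0) -> (-6,0) [heading=180, draw]
Final: pos=(-6,0), heading=180, 1 segment(s) drawn

Start position: (0, 0)
Final position: (-6, 0)
Distance = 6; >= 1e-6 -> NOT closed

Answer: no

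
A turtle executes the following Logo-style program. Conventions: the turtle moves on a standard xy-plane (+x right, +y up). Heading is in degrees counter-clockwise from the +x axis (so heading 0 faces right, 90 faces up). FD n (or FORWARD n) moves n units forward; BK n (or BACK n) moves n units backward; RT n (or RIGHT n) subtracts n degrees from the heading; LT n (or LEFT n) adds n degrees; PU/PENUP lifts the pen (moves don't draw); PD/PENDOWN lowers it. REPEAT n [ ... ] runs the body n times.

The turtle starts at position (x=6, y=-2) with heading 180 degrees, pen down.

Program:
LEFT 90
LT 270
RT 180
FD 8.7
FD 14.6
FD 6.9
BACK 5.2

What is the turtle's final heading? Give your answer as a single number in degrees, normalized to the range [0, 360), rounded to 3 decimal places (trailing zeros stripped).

Answer: 0

Derivation:
Executing turtle program step by step:
Start: pos=(6,-2), heading=180, pen down
LT 90: heading 180 -> 270
LT 270: heading 270 -> 180
RT 180: heading 180 -> 0
FD 8.7: (6,-2) -> (14.7,-2) [heading=0, draw]
FD 14.6: (14.7,-2) -> (29.3,-2) [heading=0, draw]
FD 6.9: (29.3,-2) -> (36.2,-2) [heading=0, draw]
BK 5.2: (36.2,-2) -> (31,-2) [heading=0, draw]
Final: pos=(31,-2), heading=0, 4 segment(s) drawn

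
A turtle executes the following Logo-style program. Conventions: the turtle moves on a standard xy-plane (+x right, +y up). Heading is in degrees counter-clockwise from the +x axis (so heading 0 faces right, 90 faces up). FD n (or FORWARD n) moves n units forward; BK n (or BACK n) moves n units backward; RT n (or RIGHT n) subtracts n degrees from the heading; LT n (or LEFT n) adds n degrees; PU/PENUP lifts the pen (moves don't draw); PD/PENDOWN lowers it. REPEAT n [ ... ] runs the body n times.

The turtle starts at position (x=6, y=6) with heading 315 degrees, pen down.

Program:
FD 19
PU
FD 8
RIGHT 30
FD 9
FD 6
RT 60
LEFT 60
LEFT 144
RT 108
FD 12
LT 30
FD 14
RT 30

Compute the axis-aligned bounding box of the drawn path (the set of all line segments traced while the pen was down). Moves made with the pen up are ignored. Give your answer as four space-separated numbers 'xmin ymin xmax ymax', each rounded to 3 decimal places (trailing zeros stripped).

Executing turtle program step by step:
Start: pos=(6,6), heading=315, pen down
FD 19: (6,6) -> (19.435,-7.435) [heading=315, draw]
PU: pen up
FD 8: (19.435,-7.435) -> (25.092,-13.092) [heading=315, move]
RT 30: heading 315 -> 285
FD 9: (25.092,-13.092) -> (27.421,-21.785) [heading=285, move]
FD 6: (27.421,-21.785) -> (28.974,-27.581) [heading=285, move]
RT 60: heading 285 -> 225
LT 60: heading 225 -> 285
LT 144: heading 285 -> 69
RT 108: heading 69 -> 321
FD 12: (28.974,-27.581) -> (38.3,-35.133) [heading=321, move]
LT 30: heading 321 -> 351
FD 14: (38.3,-35.133) -> (52.128,-37.323) [heading=351, move]
RT 30: heading 351 -> 321
Final: pos=(52.128,-37.323), heading=321, 1 segment(s) drawn

Segment endpoints: x in {6, 19.435}, y in {-7.435, 6}
xmin=6, ymin=-7.435, xmax=19.435, ymax=6

Answer: 6 -7.435 19.435 6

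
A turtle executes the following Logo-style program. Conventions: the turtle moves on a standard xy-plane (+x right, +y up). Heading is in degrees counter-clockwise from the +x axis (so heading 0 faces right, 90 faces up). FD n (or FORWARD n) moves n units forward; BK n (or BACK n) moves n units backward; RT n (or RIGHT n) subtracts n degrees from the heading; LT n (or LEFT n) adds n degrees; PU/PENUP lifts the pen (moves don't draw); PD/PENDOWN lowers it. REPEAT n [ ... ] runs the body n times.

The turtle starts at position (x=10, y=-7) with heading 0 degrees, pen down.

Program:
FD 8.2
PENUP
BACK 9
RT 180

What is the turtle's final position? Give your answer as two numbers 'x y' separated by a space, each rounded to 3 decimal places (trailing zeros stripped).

Executing turtle program step by step:
Start: pos=(10,-7), heading=0, pen down
FD 8.2: (10,-7) -> (18.2,-7) [heading=0, draw]
PU: pen up
BK 9: (18.2,-7) -> (9.2,-7) [heading=0, move]
RT 180: heading 0 -> 180
Final: pos=(9.2,-7), heading=180, 1 segment(s) drawn

Answer: 9.2 -7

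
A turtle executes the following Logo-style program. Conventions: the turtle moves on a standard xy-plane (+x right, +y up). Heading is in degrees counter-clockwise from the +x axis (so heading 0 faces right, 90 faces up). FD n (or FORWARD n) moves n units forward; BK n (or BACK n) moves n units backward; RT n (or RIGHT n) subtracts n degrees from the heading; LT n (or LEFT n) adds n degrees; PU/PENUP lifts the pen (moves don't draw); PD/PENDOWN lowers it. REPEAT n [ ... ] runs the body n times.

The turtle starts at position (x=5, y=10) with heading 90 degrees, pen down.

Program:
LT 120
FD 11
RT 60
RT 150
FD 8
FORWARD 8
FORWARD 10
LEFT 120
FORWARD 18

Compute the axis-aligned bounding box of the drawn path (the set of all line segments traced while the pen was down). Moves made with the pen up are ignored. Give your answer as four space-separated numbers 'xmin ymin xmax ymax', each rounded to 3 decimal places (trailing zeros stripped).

Answer: -4.526 4.5 21.474 20.088

Derivation:
Executing turtle program step by step:
Start: pos=(5,10), heading=90, pen down
LT 120: heading 90 -> 210
FD 11: (5,10) -> (-4.526,4.5) [heading=210, draw]
RT 60: heading 210 -> 150
RT 150: heading 150 -> 0
FD 8: (-4.526,4.5) -> (3.474,4.5) [heading=0, draw]
FD 8: (3.474,4.5) -> (11.474,4.5) [heading=0, draw]
FD 10: (11.474,4.5) -> (21.474,4.5) [heading=0, draw]
LT 120: heading 0 -> 120
FD 18: (21.474,4.5) -> (12.474,20.088) [heading=120, draw]
Final: pos=(12.474,20.088), heading=120, 5 segment(s) drawn

Segment endpoints: x in {-4.526, 3.474, 5, 11.474, 12.474, 21.474}, y in {4.5, 10, 20.088}
xmin=-4.526, ymin=4.5, xmax=21.474, ymax=20.088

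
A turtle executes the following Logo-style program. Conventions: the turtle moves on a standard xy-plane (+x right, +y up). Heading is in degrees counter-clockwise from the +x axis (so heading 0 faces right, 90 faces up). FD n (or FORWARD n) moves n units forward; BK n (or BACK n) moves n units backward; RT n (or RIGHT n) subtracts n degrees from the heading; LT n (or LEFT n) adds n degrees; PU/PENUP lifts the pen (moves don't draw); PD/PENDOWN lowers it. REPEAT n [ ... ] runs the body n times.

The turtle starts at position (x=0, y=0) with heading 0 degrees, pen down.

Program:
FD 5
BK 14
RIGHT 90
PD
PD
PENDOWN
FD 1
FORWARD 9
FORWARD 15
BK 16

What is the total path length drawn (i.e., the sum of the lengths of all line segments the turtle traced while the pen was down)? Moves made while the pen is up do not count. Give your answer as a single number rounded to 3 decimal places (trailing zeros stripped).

Answer: 60

Derivation:
Executing turtle program step by step:
Start: pos=(0,0), heading=0, pen down
FD 5: (0,0) -> (5,0) [heading=0, draw]
BK 14: (5,0) -> (-9,0) [heading=0, draw]
RT 90: heading 0 -> 270
PD: pen down
PD: pen down
PD: pen down
FD 1: (-9,0) -> (-9,-1) [heading=270, draw]
FD 9: (-9,-1) -> (-9,-10) [heading=270, draw]
FD 15: (-9,-10) -> (-9,-25) [heading=270, draw]
BK 16: (-9,-25) -> (-9,-9) [heading=270, draw]
Final: pos=(-9,-9), heading=270, 6 segment(s) drawn

Segment lengths:
  seg 1: (0,0) -> (5,0), length = 5
  seg 2: (5,0) -> (-9,0), length = 14
  seg 3: (-9,0) -> (-9,-1), length = 1
  seg 4: (-9,-1) -> (-9,-10), length = 9
  seg 5: (-9,-10) -> (-9,-25), length = 15
  seg 6: (-9,-25) -> (-9,-9), length = 16
Total = 60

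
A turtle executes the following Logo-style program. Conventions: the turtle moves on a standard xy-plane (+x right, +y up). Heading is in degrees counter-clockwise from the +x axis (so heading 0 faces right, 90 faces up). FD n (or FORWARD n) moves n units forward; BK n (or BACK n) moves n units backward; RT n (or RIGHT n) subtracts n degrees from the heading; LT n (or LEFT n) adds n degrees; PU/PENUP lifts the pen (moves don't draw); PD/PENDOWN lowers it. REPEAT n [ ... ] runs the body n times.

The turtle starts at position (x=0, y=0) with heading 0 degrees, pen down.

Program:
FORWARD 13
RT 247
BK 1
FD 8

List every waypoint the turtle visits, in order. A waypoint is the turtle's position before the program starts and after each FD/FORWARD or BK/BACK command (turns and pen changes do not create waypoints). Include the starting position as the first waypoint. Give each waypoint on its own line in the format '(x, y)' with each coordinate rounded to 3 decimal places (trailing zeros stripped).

Executing turtle program step by step:
Start: pos=(0,0), heading=0, pen down
FD 13: (0,0) -> (13,0) [heading=0, draw]
RT 247: heading 0 -> 113
BK 1: (13,0) -> (13.391,-0.921) [heading=113, draw]
FD 8: (13.391,-0.921) -> (10.265,6.444) [heading=113, draw]
Final: pos=(10.265,6.444), heading=113, 3 segment(s) drawn
Waypoints (4 total):
(0, 0)
(13, 0)
(13.391, -0.921)
(10.265, 6.444)

Answer: (0, 0)
(13, 0)
(13.391, -0.921)
(10.265, 6.444)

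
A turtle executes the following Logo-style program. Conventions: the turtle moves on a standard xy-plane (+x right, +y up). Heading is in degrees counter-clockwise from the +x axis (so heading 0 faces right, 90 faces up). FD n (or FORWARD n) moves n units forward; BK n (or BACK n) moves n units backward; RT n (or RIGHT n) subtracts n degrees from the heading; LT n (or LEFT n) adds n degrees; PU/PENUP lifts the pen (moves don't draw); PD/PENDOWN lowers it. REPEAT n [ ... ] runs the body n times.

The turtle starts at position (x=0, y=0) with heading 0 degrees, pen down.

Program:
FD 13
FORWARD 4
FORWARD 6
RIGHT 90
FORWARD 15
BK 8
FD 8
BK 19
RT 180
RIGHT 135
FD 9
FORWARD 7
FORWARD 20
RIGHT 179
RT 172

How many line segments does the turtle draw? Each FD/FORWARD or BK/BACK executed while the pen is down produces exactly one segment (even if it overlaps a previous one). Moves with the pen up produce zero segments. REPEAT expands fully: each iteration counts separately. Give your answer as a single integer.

Executing turtle program step by step:
Start: pos=(0,0), heading=0, pen down
FD 13: (0,0) -> (13,0) [heading=0, draw]
FD 4: (13,0) -> (17,0) [heading=0, draw]
FD 6: (17,0) -> (23,0) [heading=0, draw]
RT 90: heading 0 -> 270
FD 15: (23,0) -> (23,-15) [heading=270, draw]
BK 8: (23,-15) -> (23,-7) [heading=270, draw]
FD 8: (23,-7) -> (23,-15) [heading=270, draw]
BK 19: (23,-15) -> (23,4) [heading=270, draw]
RT 180: heading 270 -> 90
RT 135: heading 90 -> 315
FD 9: (23,4) -> (29.364,-2.364) [heading=315, draw]
FD 7: (29.364,-2.364) -> (34.314,-7.314) [heading=315, draw]
FD 20: (34.314,-7.314) -> (48.456,-21.456) [heading=315, draw]
RT 179: heading 315 -> 136
RT 172: heading 136 -> 324
Final: pos=(48.456,-21.456), heading=324, 10 segment(s) drawn
Segments drawn: 10

Answer: 10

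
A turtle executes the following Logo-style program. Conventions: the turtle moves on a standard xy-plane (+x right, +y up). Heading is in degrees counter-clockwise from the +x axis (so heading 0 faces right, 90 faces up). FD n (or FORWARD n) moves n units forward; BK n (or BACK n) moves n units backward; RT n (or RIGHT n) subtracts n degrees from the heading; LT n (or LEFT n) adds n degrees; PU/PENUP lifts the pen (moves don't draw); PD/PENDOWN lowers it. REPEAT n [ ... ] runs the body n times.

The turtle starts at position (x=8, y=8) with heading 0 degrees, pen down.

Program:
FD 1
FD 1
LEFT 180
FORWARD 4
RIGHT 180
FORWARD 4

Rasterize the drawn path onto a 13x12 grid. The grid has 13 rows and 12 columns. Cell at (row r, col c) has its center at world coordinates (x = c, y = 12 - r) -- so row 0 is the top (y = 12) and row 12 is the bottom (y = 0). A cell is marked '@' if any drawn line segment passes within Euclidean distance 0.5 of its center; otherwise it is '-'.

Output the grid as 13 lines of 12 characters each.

Answer: ------------
------------
------------
------------
------@@@@@-
------------
------------
------------
------------
------------
------------
------------
------------

Derivation:
Segment 0: (8,8) -> (9,8)
Segment 1: (9,8) -> (10,8)
Segment 2: (10,8) -> (6,8)
Segment 3: (6,8) -> (10,8)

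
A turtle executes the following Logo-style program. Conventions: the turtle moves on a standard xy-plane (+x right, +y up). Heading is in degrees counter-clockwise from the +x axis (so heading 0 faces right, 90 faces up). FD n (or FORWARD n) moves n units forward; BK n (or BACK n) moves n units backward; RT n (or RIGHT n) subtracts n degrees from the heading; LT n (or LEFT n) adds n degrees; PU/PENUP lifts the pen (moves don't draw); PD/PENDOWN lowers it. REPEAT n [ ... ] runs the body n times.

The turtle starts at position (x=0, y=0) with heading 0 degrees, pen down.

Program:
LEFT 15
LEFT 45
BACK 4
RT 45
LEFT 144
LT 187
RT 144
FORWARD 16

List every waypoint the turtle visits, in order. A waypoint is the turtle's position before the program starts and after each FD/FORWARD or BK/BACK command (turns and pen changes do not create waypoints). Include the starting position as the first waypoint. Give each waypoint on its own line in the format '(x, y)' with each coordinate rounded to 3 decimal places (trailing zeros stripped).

Answer: (0, 0)
(-2, -3.464)
(-16.835, -9.458)

Derivation:
Executing turtle program step by step:
Start: pos=(0,0), heading=0, pen down
LT 15: heading 0 -> 15
LT 45: heading 15 -> 60
BK 4: (0,0) -> (-2,-3.464) [heading=60, draw]
RT 45: heading 60 -> 15
LT 144: heading 15 -> 159
LT 187: heading 159 -> 346
RT 144: heading 346 -> 202
FD 16: (-2,-3.464) -> (-16.835,-9.458) [heading=202, draw]
Final: pos=(-16.835,-9.458), heading=202, 2 segment(s) drawn
Waypoints (3 total):
(0, 0)
(-2, -3.464)
(-16.835, -9.458)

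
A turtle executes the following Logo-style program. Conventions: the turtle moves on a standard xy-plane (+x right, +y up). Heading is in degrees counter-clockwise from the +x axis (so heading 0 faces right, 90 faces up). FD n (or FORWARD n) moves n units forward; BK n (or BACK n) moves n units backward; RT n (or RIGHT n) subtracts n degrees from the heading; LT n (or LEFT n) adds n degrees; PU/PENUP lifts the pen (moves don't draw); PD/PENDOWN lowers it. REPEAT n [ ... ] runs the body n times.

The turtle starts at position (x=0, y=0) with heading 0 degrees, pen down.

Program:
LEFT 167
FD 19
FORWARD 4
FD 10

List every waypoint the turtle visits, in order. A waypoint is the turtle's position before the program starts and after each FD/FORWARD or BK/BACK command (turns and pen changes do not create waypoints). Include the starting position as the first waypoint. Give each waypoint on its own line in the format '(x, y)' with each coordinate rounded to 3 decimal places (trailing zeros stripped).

Answer: (0, 0)
(-18.513, 4.274)
(-22.411, 5.174)
(-32.154, 7.423)

Derivation:
Executing turtle program step by step:
Start: pos=(0,0), heading=0, pen down
LT 167: heading 0 -> 167
FD 19: (0,0) -> (-18.513,4.274) [heading=167, draw]
FD 4: (-18.513,4.274) -> (-22.411,5.174) [heading=167, draw]
FD 10: (-22.411,5.174) -> (-32.154,7.423) [heading=167, draw]
Final: pos=(-32.154,7.423), heading=167, 3 segment(s) drawn
Waypoints (4 total):
(0, 0)
(-18.513, 4.274)
(-22.411, 5.174)
(-32.154, 7.423)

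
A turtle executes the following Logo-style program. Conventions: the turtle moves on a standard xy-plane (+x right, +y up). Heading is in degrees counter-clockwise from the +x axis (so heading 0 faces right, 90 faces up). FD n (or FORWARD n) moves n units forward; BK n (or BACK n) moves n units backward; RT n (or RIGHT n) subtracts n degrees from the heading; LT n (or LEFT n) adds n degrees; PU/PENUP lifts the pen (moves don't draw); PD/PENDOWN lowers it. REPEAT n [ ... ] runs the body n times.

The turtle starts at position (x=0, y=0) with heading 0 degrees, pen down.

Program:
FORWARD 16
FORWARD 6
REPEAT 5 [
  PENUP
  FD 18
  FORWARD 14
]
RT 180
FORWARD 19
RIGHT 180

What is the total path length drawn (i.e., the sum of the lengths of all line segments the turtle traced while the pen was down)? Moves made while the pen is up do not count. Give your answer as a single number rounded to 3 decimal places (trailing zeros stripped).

Answer: 22

Derivation:
Executing turtle program step by step:
Start: pos=(0,0), heading=0, pen down
FD 16: (0,0) -> (16,0) [heading=0, draw]
FD 6: (16,0) -> (22,0) [heading=0, draw]
REPEAT 5 [
  -- iteration 1/5 --
  PU: pen up
  FD 18: (22,0) -> (40,0) [heading=0, move]
  FD 14: (40,0) -> (54,0) [heading=0, move]
  -- iteration 2/5 --
  PU: pen up
  FD 18: (54,0) -> (72,0) [heading=0, move]
  FD 14: (72,0) -> (86,0) [heading=0, move]
  -- iteration 3/5 --
  PU: pen up
  FD 18: (86,0) -> (104,0) [heading=0, move]
  FD 14: (104,0) -> (118,0) [heading=0, move]
  -- iteration 4/5 --
  PU: pen up
  FD 18: (118,0) -> (136,0) [heading=0, move]
  FD 14: (136,0) -> (150,0) [heading=0, move]
  -- iteration 5/5 --
  PU: pen up
  FD 18: (150,0) -> (168,0) [heading=0, move]
  FD 14: (168,0) -> (182,0) [heading=0, move]
]
RT 180: heading 0 -> 180
FD 19: (182,0) -> (163,0) [heading=180, move]
RT 180: heading 180 -> 0
Final: pos=(163,0), heading=0, 2 segment(s) drawn

Segment lengths:
  seg 1: (0,0) -> (16,0), length = 16
  seg 2: (16,0) -> (22,0), length = 6
Total = 22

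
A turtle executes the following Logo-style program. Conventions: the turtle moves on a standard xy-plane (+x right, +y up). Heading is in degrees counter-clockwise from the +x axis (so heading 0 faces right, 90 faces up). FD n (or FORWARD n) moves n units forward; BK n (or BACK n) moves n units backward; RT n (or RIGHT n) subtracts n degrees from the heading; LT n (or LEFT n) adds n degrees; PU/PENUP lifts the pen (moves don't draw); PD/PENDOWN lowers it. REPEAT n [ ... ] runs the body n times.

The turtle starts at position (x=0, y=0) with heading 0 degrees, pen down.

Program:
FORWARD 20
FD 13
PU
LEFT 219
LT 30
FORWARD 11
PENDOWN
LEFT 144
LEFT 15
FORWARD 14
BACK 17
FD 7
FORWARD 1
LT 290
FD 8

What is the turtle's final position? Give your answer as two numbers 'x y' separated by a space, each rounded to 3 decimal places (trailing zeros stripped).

Executing turtle program step by step:
Start: pos=(0,0), heading=0, pen down
FD 20: (0,0) -> (20,0) [heading=0, draw]
FD 13: (20,0) -> (33,0) [heading=0, draw]
PU: pen up
LT 219: heading 0 -> 219
LT 30: heading 219 -> 249
FD 11: (33,0) -> (29.058,-10.269) [heading=249, move]
PD: pen down
LT 144: heading 249 -> 33
LT 15: heading 33 -> 48
FD 14: (29.058,-10.269) -> (38.426,0.135) [heading=48, draw]
BK 17: (38.426,0.135) -> (27.051,-12.499) [heading=48, draw]
FD 7: (27.051,-12.499) -> (31.734,-7.297) [heading=48, draw]
FD 1: (31.734,-7.297) -> (32.404,-6.554) [heading=48, draw]
LT 290: heading 48 -> 338
FD 8: (32.404,-6.554) -> (39.821,-9.551) [heading=338, draw]
Final: pos=(39.821,-9.551), heading=338, 7 segment(s) drawn

Answer: 39.821 -9.551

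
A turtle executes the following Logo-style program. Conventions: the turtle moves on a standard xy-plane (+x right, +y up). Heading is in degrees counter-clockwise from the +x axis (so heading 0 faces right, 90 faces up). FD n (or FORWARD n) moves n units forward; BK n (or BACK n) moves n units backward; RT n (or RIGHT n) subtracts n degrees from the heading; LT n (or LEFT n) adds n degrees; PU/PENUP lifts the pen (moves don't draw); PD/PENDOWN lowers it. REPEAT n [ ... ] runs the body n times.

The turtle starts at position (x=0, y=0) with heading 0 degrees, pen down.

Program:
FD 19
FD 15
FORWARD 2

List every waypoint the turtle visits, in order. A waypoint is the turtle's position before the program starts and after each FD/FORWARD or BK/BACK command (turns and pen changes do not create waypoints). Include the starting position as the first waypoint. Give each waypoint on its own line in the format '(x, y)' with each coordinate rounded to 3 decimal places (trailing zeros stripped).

Executing turtle program step by step:
Start: pos=(0,0), heading=0, pen down
FD 19: (0,0) -> (19,0) [heading=0, draw]
FD 15: (19,0) -> (34,0) [heading=0, draw]
FD 2: (34,0) -> (36,0) [heading=0, draw]
Final: pos=(36,0), heading=0, 3 segment(s) drawn
Waypoints (4 total):
(0, 0)
(19, 0)
(34, 0)
(36, 0)

Answer: (0, 0)
(19, 0)
(34, 0)
(36, 0)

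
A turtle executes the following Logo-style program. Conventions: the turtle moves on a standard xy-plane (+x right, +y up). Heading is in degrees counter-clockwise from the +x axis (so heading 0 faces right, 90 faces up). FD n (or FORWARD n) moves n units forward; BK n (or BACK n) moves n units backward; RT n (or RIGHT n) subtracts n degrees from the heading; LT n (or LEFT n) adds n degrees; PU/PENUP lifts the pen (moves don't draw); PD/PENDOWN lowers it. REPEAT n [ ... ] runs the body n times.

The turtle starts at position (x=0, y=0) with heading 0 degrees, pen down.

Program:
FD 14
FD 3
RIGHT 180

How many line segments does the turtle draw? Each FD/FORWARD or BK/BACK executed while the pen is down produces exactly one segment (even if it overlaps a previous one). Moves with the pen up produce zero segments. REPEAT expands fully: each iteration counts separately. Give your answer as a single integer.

Answer: 2

Derivation:
Executing turtle program step by step:
Start: pos=(0,0), heading=0, pen down
FD 14: (0,0) -> (14,0) [heading=0, draw]
FD 3: (14,0) -> (17,0) [heading=0, draw]
RT 180: heading 0 -> 180
Final: pos=(17,0), heading=180, 2 segment(s) drawn
Segments drawn: 2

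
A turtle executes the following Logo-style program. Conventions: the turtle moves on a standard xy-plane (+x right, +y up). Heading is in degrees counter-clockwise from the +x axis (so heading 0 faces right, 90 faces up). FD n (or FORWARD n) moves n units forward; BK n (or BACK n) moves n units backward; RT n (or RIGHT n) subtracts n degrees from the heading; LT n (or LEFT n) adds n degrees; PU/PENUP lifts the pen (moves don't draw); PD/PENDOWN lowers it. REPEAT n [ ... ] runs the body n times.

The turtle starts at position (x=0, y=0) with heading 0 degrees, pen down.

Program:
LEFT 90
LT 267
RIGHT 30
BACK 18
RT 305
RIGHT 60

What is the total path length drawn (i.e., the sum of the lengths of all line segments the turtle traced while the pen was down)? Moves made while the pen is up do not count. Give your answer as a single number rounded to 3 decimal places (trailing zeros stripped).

Answer: 18

Derivation:
Executing turtle program step by step:
Start: pos=(0,0), heading=0, pen down
LT 90: heading 0 -> 90
LT 267: heading 90 -> 357
RT 30: heading 357 -> 327
BK 18: (0,0) -> (-15.096,9.804) [heading=327, draw]
RT 305: heading 327 -> 22
RT 60: heading 22 -> 322
Final: pos=(-15.096,9.804), heading=322, 1 segment(s) drawn

Segment lengths:
  seg 1: (0,0) -> (-15.096,9.804), length = 18
Total = 18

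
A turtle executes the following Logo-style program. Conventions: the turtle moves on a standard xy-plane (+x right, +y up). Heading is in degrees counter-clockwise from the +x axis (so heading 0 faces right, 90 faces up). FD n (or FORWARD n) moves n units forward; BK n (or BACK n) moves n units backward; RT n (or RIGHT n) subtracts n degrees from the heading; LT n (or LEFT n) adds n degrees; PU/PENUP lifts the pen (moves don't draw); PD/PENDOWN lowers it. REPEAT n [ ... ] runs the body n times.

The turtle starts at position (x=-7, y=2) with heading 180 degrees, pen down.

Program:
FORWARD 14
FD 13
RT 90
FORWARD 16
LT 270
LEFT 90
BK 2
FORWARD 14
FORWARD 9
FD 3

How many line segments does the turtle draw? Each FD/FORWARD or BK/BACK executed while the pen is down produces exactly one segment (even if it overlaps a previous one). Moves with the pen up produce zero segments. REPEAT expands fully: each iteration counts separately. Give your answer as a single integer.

Answer: 7

Derivation:
Executing turtle program step by step:
Start: pos=(-7,2), heading=180, pen down
FD 14: (-7,2) -> (-21,2) [heading=180, draw]
FD 13: (-21,2) -> (-34,2) [heading=180, draw]
RT 90: heading 180 -> 90
FD 16: (-34,2) -> (-34,18) [heading=90, draw]
LT 270: heading 90 -> 0
LT 90: heading 0 -> 90
BK 2: (-34,18) -> (-34,16) [heading=90, draw]
FD 14: (-34,16) -> (-34,30) [heading=90, draw]
FD 9: (-34,30) -> (-34,39) [heading=90, draw]
FD 3: (-34,39) -> (-34,42) [heading=90, draw]
Final: pos=(-34,42), heading=90, 7 segment(s) drawn
Segments drawn: 7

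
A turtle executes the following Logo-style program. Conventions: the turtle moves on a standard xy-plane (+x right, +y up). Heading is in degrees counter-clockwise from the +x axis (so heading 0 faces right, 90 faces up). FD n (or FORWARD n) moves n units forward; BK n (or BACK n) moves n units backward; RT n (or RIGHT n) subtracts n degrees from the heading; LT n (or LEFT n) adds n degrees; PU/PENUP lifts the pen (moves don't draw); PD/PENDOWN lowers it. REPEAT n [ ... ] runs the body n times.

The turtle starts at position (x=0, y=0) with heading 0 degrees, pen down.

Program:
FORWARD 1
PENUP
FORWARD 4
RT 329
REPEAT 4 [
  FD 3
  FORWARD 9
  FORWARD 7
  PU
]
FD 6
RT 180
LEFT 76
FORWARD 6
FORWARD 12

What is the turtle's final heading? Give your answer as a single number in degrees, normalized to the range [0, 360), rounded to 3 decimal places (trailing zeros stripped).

Executing turtle program step by step:
Start: pos=(0,0), heading=0, pen down
FD 1: (0,0) -> (1,0) [heading=0, draw]
PU: pen up
FD 4: (1,0) -> (5,0) [heading=0, move]
RT 329: heading 0 -> 31
REPEAT 4 [
  -- iteration 1/4 --
  FD 3: (5,0) -> (7.572,1.545) [heading=31, move]
  FD 9: (7.572,1.545) -> (15.286,6.18) [heading=31, move]
  FD 7: (15.286,6.18) -> (21.286,9.786) [heading=31, move]
  PU: pen up
  -- iteration 2/4 --
  FD 3: (21.286,9.786) -> (23.858,11.331) [heading=31, move]
  FD 9: (23.858,11.331) -> (31.572,15.966) [heading=31, move]
  FD 7: (31.572,15.966) -> (37.572,19.571) [heading=31, move]
  PU: pen up
  -- iteration 3/4 --
  FD 3: (37.572,19.571) -> (40.144,21.117) [heading=31, move]
  FD 9: (40.144,21.117) -> (47.858,25.752) [heading=31, move]
  FD 7: (47.858,25.752) -> (53.859,29.357) [heading=31, move]
  PU: pen up
  -- iteration 4/4 --
  FD 3: (53.859,29.357) -> (56.43,30.902) [heading=31, move]
  FD 9: (56.43,30.902) -> (64.145,35.538) [heading=31, move]
  FD 7: (64.145,35.538) -> (70.145,39.143) [heading=31, move]
  PU: pen up
]
FD 6: (70.145,39.143) -> (75.288,42.233) [heading=31, move]
RT 180: heading 31 -> 211
LT 76: heading 211 -> 287
FD 6: (75.288,42.233) -> (77.042,36.495) [heading=287, move]
FD 12: (77.042,36.495) -> (80.55,25.02) [heading=287, move]
Final: pos=(80.55,25.02), heading=287, 1 segment(s) drawn

Answer: 287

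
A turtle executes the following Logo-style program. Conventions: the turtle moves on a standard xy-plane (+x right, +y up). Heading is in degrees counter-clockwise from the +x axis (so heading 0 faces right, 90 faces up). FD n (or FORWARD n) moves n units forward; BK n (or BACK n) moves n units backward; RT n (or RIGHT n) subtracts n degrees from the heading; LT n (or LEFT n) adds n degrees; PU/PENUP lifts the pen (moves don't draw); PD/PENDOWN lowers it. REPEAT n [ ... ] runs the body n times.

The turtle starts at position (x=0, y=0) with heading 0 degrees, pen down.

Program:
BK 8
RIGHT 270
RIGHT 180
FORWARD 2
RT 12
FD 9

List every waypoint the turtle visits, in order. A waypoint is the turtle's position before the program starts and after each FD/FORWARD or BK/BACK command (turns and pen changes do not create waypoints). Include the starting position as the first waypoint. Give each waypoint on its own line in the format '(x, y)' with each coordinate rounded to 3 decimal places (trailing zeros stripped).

Executing turtle program step by step:
Start: pos=(0,0), heading=0, pen down
BK 8: (0,0) -> (-8,0) [heading=0, draw]
RT 270: heading 0 -> 90
RT 180: heading 90 -> 270
FD 2: (-8,0) -> (-8,-2) [heading=270, draw]
RT 12: heading 270 -> 258
FD 9: (-8,-2) -> (-9.871,-10.803) [heading=258, draw]
Final: pos=(-9.871,-10.803), heading=258, 3 segment(s) drawn
Waypoints (4 total):
(0, 0)
(-8, 0)
(-8, -2)
(-9.871, -10.803)

Answer: (0, 0)
(-8, 0)
(-8, -2)
(-9.871, -10.803)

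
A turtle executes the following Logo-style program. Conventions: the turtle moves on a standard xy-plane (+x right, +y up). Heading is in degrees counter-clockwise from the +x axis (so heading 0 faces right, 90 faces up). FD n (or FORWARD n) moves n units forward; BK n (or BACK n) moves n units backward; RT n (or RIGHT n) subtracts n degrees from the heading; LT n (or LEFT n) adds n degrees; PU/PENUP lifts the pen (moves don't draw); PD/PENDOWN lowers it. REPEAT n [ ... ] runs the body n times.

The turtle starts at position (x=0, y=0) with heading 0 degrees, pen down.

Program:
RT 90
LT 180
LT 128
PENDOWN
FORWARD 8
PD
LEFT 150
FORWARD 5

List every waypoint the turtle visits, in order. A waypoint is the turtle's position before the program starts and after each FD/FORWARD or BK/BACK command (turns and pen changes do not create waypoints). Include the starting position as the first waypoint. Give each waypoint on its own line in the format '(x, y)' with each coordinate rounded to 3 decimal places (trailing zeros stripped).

Answer: (0, 0)
(-6.304, -4.925)
(-1.353, -4.229)

Derivation:
Executing turtle program step by step:
Start: pos=(0,0), heading=0, pen down
RT 90: heading 0 -> 270
LT 180: heading 270 -> 90
LT 128: heading 90 -> 218
PD: pen down
FD 8: (0,0) -> (-6.304,-4.925) [heading=218, draw]
PD: pen down
LT 150: heading 218 -> 8
FD 5: (-6.304,-4.925) -> (-1.353,-4.229) [heading=8, draw]
Final: pos=(-1.353,-4.229), heading=8, 2 segment(s) drawn
Waypoints (3 total):
(0, 0)
(-6.304, -4.925)
(-1.353, -4.229)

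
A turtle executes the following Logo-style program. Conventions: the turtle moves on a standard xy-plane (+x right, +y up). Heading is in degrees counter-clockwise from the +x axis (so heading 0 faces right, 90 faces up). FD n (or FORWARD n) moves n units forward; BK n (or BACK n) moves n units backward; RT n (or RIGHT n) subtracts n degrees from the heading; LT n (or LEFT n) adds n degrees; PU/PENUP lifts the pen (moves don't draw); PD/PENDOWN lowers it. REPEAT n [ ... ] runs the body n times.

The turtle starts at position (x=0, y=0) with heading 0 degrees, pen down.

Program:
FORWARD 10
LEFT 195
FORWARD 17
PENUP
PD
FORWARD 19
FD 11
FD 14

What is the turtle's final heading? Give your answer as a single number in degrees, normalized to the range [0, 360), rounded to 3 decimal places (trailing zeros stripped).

Executing turtle program step by step:
Start: pos=(0,0), heading=0, pen down
FD 10: (0,0) -> (10,0) [heading=0, draw]
LT 195: heading 0 -> 195
FD 17: (10,0) -> (-6.421,-4.4) [heading=195, draw]
PU: pen up
PD: pen down
FD 19: (-6.421,-4.4) -> (-24.773,-9.317) [heading=195, draw]
FD 11: (-24.773,-9.317) -> (-35.399,-12.164) [heading=195, draw]
FD 14: (-35.399,-12.164) -> (-48.921,-15.788) [heading=195, draw]
Final: pos=(-48.921,-15.788), heading=195, 5 segment(s) drawn

Answer: 195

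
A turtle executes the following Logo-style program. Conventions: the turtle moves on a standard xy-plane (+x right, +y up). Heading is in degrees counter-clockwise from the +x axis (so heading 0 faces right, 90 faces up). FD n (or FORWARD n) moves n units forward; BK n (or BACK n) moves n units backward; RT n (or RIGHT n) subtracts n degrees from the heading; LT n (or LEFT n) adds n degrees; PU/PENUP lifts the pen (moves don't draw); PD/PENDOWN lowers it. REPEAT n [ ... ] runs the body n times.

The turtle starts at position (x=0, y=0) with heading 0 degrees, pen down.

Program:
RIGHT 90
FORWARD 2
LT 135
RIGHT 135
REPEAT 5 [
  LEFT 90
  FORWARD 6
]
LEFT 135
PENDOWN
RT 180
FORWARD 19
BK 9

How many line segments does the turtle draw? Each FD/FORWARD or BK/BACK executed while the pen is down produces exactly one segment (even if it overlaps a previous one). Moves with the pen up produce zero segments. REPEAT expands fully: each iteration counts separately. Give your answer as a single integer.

Executing turtle program step by step:
Start: pos=(0,0), heading=0, pen down
RT 90: heading 0 -> 270
FD 2: (0,0) -> (0,-2) [heading=270, draw]
LT 135: heading 270 -> 45
RT 135: heading 45 -> 270
REPEAT 5 [
  -- iteration 1/5 --
  LT 90: heading 270 -> 0
  FD 6: (0,-2) -> (6,-2) [heading=0, draw]
  -- iteration 2/5 --
  LT 90: heading 0 -> 90
  FD 6: (6,-2) -> (6,4) [heading=90, draw]
  -- iteration 3/5 --
  LT 90: heading 90 -> 180
  FD 6: (6,4) -> (0,4) [heading=180, draw]
  -- iteration 4/5 --
  LT 90: heading 180 -> 270
  FD 6: (0,4) -> (0,-2) [heading=270, draw]
  -- iteration 5/5 --
  LT 90: heading 270 -> 0
  FD 6: (0,-2) -> (6,-2) [heading=0, draw]
]
LT 135: heading 0 -> 135
PD: pen down
RT 180: heading 135 -> 315
FD 19: (6,-2) -> (19.435,-15.435) [heading=315, draw]
BK 9: (19.435,-15.435) -> (13.071,-9.071) [heading=315, draw]
Final: pos=(13.071,-9.071), heading=315, 8 segment(s) drawn
Segments drawn: 8

Answer: 8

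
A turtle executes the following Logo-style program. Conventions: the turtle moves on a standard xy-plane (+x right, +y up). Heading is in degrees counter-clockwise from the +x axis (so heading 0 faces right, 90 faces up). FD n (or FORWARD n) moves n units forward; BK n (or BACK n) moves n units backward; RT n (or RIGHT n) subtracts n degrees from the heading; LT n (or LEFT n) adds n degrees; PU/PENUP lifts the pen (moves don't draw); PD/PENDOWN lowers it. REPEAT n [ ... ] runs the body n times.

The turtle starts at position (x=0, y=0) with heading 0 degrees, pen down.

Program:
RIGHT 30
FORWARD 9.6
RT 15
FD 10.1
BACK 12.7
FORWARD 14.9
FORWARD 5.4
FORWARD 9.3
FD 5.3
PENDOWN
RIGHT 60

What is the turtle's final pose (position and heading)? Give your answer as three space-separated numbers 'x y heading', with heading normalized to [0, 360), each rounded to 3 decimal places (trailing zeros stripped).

Executing turtle program step by step:
Start: pos=(0,0), heading=0, pen down
RT 30: heading 0 -> 330
FD 9.6: (0,0) -> (8.314,-4.8) [heading=330, draw]
RT 15: heading 330 -> 315
FD 10.1: (8.314,-4.8) -> (15.456,-11.942) [heading=315, draw]
BK 12.7: (15.456,-11.942) -> (6.475,-2.962) [heading=315, draw]
FD 14.9: (6.475,-2.962) -> (17.011,-13.497) [heading=315, draw]
FD 5.4: (17.011,-13.497) -> (20.83,-17.316) [heading=315, draw]
FD 9.3: (20.83,-17.316) -> (27.406,-23.892) [heading=315, draw]
FD 5.3: (27.406,-23.892) -> (31.153,-27.64) [heading=315, draw]
PD: pen down
RT 60: heading 315 -> 255
Final: pos=(31.153,-27.64), heading=255, 7 segment(s) drawn

Answer: 31.153 -27.64 255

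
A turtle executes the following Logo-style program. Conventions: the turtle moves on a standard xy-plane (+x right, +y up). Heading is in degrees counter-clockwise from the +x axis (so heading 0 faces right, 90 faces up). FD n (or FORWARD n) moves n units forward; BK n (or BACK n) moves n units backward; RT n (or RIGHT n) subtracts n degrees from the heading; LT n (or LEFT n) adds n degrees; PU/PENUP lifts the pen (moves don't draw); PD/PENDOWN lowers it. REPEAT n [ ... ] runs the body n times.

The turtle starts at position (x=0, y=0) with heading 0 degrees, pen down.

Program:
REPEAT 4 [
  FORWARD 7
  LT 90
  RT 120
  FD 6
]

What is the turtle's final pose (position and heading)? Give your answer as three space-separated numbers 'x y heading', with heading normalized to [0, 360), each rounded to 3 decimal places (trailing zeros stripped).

Executing turtle program step by step:
Start: pos=(0,0), heading=0, pen down
REPEAT 4 [
  -- iteration 1/4 --
  FD 7: (0,0) -> (7,0) [heading=0, draw]
  LT 90: heading 0 -> 90
  RT 120: heading 90 -> 330
  FD 6: (7,0) -> (12.196,-3) [heading=330, draw]
  -- iteration 2/4 --
  FD 7: (12.196,-3) -> (18.258,-6.5) [heading=330, draw]
  LT 90: heading 330 -> 60
  RT 120: heading 60 -> 300
  FD 6: (18.258,-6.5) -> (21.258,-11.696) [heading=300, draw]
  -- iteration 3/4 --
  FD 7: (21.258,-11.696) -> (24.758,-17.758) [heading=300, draw]
  LT 90: heading 300 -> 30
  RT 120: heading 30 -> 270
  FD 6: (24.758,-17.758) -> (24.758,-23.758) [heading=270, draw]
  -- iteration 4/4 --
  FD 7: (24.758,-23.758) -> (24.758,-30.758) [heading=270, draw]
  LT 90: heading 270 -> 0
  RT 120: heading 0 -> 240
  FD 6: (24.758,-30.758) -> (21.758,-35.954) [heading=240, draw]
]
Final: pos=(21.758,-35.954), heading=240, 8 segment(s) drawn

Answer: 21.758 -35.954 240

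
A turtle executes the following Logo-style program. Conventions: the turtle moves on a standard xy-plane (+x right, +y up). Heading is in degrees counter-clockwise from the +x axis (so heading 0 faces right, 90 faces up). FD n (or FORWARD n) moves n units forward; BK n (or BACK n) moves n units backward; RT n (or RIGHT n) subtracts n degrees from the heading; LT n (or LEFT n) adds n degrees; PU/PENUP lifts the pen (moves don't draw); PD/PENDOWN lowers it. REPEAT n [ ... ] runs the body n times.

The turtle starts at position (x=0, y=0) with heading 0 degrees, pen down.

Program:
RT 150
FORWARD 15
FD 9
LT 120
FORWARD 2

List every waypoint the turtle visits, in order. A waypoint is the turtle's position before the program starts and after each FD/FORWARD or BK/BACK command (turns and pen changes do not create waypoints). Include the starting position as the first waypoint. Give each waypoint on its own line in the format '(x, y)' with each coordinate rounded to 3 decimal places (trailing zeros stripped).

Executing turtle program step by step:
Start: pos=(0,0), heading=0, pen down
RT 150: heading 0 -> 210
FD 15: (0,0) -> (-12.99,-7.5) [heading=210, draw]
FD 9: (-12.99,-7.5) -> (-20.785,-12) [heading=210, draw]
LT 120: heading 210 -> 330
FD 2: (-20.785,-12) -> (-19.053,-13) [heading=330, draw]
Final: pos=(-19.053,-13), heading=330, 3 segment(s) drawn
Waypoints (4 total):
(0, 0)
(-12.99, -7.5)
(-20.785, -12)
(-19.053, -13)

Answer: (0, 0)
(-12.99, -7.5)
(-20.785, -12)
(-19.053, -13)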